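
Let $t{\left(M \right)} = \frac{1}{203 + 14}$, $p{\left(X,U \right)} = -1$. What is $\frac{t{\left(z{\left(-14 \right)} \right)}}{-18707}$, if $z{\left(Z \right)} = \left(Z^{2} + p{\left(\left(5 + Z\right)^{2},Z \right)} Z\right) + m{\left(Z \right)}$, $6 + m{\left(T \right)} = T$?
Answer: $- \frac{1}{4059419} \approx -2.4634 \cdot 10^{-7}$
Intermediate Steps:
$m{\left(T \right)} = -6 + T$
$z{\left(Z \right)} = -6 + Z^{2}$ ($z{\left(Z \right)} = \left(Z^{2} - Z\right) + \left(-6 + Z\right) = -6 + Z^{2}$)
$t{\left(M \right)} = \frac{1}{217}$
$\frac{t{\left(z{\left(-14 \right)} \right)}}{-18707} = \frac{1}{217 \left(-18707\right)} = \frac{1}{217} \left(- \frac{1}{18707}\right) = - \frac{1}{4059419}$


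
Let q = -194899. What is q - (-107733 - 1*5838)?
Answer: -81328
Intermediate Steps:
q - (-107733 - 1*5838) = -194899 - (-107733 - 1*5838) = -194899 - (-107733 - 5838) = -194899 - 1*(-113571) = -194899 + 113571 = -81328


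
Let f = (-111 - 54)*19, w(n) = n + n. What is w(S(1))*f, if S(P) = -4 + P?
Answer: 18810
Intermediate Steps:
w(n) = 2*n
f = -3135 (f = -165*19 = -3135)
w(S(1))*f = (2*(-4 + 1))*(-3135) = (2*(-3))*(-3135) = -6*(-3135) = 18810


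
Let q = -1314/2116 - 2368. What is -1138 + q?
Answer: -3710005/1058 ≈ -3506.6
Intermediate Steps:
q = -2506001/1058 (q = -1314*1/2116 - 2368 = -657/1058 - 2368 = -2506001/1058 ≈ -2368.6)
-1138 + q = -1138 - 2506001/1058 = -3710005/1058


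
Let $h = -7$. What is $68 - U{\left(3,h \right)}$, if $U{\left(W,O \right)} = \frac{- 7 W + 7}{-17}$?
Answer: $\frac{1142}{17} \approx 67.177$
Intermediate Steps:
$U{\left(W,O \right)} = - \frac{7}{17} + \frac{7 W}{17}$ ($U{\left(W,O \right)} = \left(7 - 7 W\right) \left(- \frac{1}{17}\right) = - \frac{7}{17} + \frac{7 W}{17}$)
$68 - U{\left(3,h \right)} = 68 - \left(- \frac{7}{17} + \frac{7}{17} \cdot 3\right) = 68 - \left(- \frac{7}{17} + \frac{21}{17}\right) = 68 - \frac{14}{17} = \frac{1142}{17}$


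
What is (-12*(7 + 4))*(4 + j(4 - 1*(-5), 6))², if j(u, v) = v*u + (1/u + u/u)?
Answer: -12453056/27 ≈ -4.6122e+5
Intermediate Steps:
j(u, v) = 1 + 1/u + u*v (j(u, v) = u*v + (1/u + 1) = u*v + (1 + 1/u) = 1 + 1/u + u*v)
(-12*(7 + 4))*(4 + j(4 - 1*(-5), 6))² = (-12*(7 + 4))*(4 + (1 + 1/(4 - 1*(-5)) + (4 - 1*(-5))*6))² = (-12*11)*(4 + (1 + 1/(4 + 5) + (4 + 5)*6))² = -132*(4 + (1 + 1/9 + 9*6))² = -132*(4 + (1 + ⅑ + 54))² = -132*(4 + 496/9)² = -132*(532/9)² = -132*283024/81 = -12453056/27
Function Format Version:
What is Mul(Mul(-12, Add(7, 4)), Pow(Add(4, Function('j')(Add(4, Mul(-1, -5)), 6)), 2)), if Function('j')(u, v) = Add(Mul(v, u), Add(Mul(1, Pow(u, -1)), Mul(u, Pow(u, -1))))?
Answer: Rational(-12453056, 27) ≈ -4.6122e+5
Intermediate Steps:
Function('j')(u, v) = Add(1, Pow(u, -1), Mul(u, v)) (Function('j')(u, v) = Add(Mul(u, v), Add(Pow(u, -1), 1)) = Add(Mul(u, v), Add(1, Pow(u, -1))) = Add(1, Pow(u, -1), Mul(u, v)))
Mul(Mul(-12, Add(7, 4)), Pow(Add(4, Function('j')(Add(4, Mul(-1, -5)), 6)), 2)) = Mul(Mul(-12, Add(7, 4)), Pow(Add(4, Add(1, Pow(Add(4, Mul(-1, -5)), -1), Mul(Add(4, Mul(-1, -5)), 6))), 2)) = Mul(Mul(-12, 11), Pow(Add(4, Add(1, Pow(Add(4, 5), -1), Mul(Add(4, 5), 6))), 2)) = Mul(-132, Pow(Add(4, Add(1, Pow(9, -1), Mul(9, 6))), 2)) = Mul(-132, Pow(Add(4, Add(1, Rational(1, 9), 54)), 2)) = Mul(-132, Pow(Add(4, Rational(496, 9)), 2)) = Mul(-132, Pow(Rational(532, 9), 2)) = Mul(-132, Rational(283024, 81)) = Rational(-12453056, 27)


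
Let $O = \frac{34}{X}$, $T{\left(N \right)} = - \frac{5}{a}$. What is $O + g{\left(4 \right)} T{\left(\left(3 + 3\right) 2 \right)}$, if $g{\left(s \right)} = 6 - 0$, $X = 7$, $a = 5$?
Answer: $- \frac{8}{7} \approx -1.1429$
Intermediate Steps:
$T{\left(N \right)} = -1$ ($T{\left(N \right)} = - \frac{5}{5} = \left(-5\right) \frac{1}{5} = -1$)
$O = \frac{34}{7} \approx 4.8571$
$g{\left(s \right)} = 6$ ($g{\left(s \right)} = 6 + 0 = 6$)
$O + g{\left(4 \right)} T{\left(\left(3 + 3\right) 2 \right)} = \frac{34}{7} + 6 \left(-1\right) = \frac{34}{7} - 6 = - \frac{8}{7}$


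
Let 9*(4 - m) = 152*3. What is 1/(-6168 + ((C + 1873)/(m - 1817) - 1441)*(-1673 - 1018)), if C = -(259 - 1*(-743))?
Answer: 5591/21652940316 ≈ 2.5821e-7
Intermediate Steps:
C = -1002 (C = -(259 + 743) = -1*1002 = -1002)
m = -140/3 (m = 4 - 152*3/9 = 4 - ⅑*456 = 4 - 152/3 = -140/3 ≈ -46.667)
1/(-6168 + ((C + 1873)/(m - 1817) - 1441)*(-1673 - 1018)) = 1/(-6168 + ((-1002 + 1873)/(-140/3 - 1817) - 1441)*(-1673 - 1018)) = 1/(-6168 + (871/(-5591/3) - 1441)*(-2691)) = 1/(-6168 + (871*(-3/5591) - 1441)*(-2691)) = 1/(-6168 + (-2613/5591 - 1441)*(-2691)) = 1/(-6168 - 8059244/5591*(-2691)) = 1/(-6168 + 21687425604/5591) = 1/(21652940316/5591) = 5591/21652940316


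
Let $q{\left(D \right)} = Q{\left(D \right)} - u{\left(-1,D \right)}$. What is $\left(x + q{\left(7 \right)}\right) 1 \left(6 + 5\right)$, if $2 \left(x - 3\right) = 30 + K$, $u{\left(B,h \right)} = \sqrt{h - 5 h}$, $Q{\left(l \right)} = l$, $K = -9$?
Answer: $\frac{451}{2} - 22 i \sqrt{7} \approx 225.5 - 58.207 i$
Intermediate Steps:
$u{\left(B,h \right)} = 2 \sqrt{- h}$ ($u{\left(B,h \right)} = \sqrt{- 4 h} = 2 \sqrt{- h}$)
$q{\left(D \right)} = D - 2 \sqrt{- D}$
$x = \frac{27}{2}$ ($x = 3 + \frac{30 - 9}{2} = 3 + \frac{1}{2} \cdot 21 = 3 + \frac{21}{2} = \frac{27}{2} \approx 13.5$)
$\left(x + q{\left(7 \right)}\right) 1 \left(6 + 5\right) = \left(\frac{27}{2} + \left(7 - 2 \sqrt{\left(-1\right) 7}\right)\right) 1 \left(6 + 5\right) = \left(\frac{27}{2} + \left(7 - 2 \sqrt{-7}\right)\right) 1 \cdot 11 = \left(\frac{27}{2} + \left(7 - 2 i \sqrt{7}\right)\right) 11 = \left(\frac{41}{2} - 2 i \sqrt{7}\right) 11 = \frac{451}{2} - 22 i \sqrt{7}$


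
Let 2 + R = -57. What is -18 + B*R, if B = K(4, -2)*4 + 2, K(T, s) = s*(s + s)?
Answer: -2024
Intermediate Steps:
R = -59 (R = -2 - 57 = -59)
K(T, s) = 2*s² (K(T, s) = s*(2*s) = 2*s²)
B = 34 (B = (2*(-2)²)*4 + 2 = (2*4)*4 + 2 = 8*4 + 2 = 32 + 2 = 34)
-18 + B*R = -18 + 34*(-59) = -18 - 2006 = -2024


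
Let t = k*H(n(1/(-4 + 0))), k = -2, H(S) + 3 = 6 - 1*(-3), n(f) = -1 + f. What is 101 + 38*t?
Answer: -355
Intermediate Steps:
H(S) = 6 (H(S) = -3 + (6 - 1*(-3)) = -3 + (6 + 3) = -3 + 9 = 6)
t = -12 (t = -2*6 = -12)
101 + 38*t = 101 + 38*(-12) = 101 - 456 = -355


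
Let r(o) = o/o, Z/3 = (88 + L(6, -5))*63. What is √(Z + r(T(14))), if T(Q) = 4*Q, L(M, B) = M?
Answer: √17767 ≈ 133.29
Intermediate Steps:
Z = 17766 (Z = 3*((88 + 6)*63) = 3*(94*63) = 3*5922 = 17766)
r(o) = 1
√(Z + r(T(14))) = √(17766 + 1) = √17767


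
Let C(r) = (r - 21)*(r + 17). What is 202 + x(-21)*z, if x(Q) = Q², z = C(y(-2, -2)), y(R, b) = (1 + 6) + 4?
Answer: -123278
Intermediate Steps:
y(R, b) = 11 (y(R, b) = 7 + 4 = 11)
C(r) = (-21 + r)*(17 + r)
z = -280 (z = -357 + 11² - 4*11 = -357 + 121 - 44 = -280)
202 + x(-21)*z = 202 + (-21)²*(-280) = 202 + 441*(-280) = 202 - 123480 = -123278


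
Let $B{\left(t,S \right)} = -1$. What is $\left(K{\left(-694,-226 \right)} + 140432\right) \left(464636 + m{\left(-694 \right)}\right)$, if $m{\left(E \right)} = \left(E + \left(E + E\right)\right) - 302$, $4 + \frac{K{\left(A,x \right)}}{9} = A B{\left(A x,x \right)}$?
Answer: $67785557784$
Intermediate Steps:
$K{\left(A,x \right)} = -36 - 9 A$ ($K{\left(A,x \right)} = -36 + 9 A \left(-1\right) = -36 + 9 \left(- A\right) = -36 - 9 A$)
$m{\left(E \right)} = -302 + 3 E$ ($m{\left(E \right)} = \left(E + 2 E\right) - 302 = 3 E - 302 = -302 + 3 E$)
$\left(K{\left(-694,-226 \right)} + 140432\right) \left(464636 + m{\left(-694 \right)}\right) = \left(\left(-36 - -6246\right) + 140432\right) \left(464636 + \left(-302 + 3 \left(-694\right)\right)\right) = \left(\left(-36 + 6246\right) + 140432\right) \left(464636 - 2384\right) = \left(6210 + 140432\right) \left(464636 - 2384\right) = 146642 \cdot 462252 = 67785557784$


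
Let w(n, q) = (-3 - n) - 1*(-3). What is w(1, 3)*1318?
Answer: -1318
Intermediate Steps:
w(n, q) = -n (w(n, q) = (-3 - n) + 3 = -n)
w(1, 3)*1318 = -1*1*1318 = -1*1318 = -1318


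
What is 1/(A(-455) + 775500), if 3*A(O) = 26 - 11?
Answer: 1/775505 ≈ 1.2895e-6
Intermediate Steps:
A(O) = 5 (A(O) = (26 - 11)/3 = (⅓)*15 = 5)
1/(A(-455) + 775500) = 1/(5 + 775500) = 1/775505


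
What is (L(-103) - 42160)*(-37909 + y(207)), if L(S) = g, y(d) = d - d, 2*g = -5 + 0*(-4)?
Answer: 3196676425/2 ≈ 1.5983e+9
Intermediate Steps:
g = -5/2 (g = (-5 + 0*(-4))/2 = (-5 + 0)/2 = (½)*(-5) = -5/2 ≈ -2.5000)
y(d) = 0
L(S) = -5/2
(L(-103) - 42160)*(-37909 + y(207)) = (-5/2 - 42160)*(-37909 + 0) = -84325/2*(-37909) = 3196676425/2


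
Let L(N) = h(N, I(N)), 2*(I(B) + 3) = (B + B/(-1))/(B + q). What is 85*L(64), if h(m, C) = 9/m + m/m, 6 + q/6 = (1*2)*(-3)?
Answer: 6205/64 ≈ 96.953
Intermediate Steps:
q = -72 (q = -36 + 6*((1*2)*(-3)) = -36 + 6*(2*(-3)) = -36 + 6*(-6) = -36 - 36 = -72)
I(B) = -3 (I(B) = -3 + ((B + B/(-1))/(B - 72))/2 = -3 + ((B + B*(-1))/(-72 + B))/2 = -3 + ((B - B)/(-72 + B))/2 = -3 + (0/(-72 + B))/2 = -3 + (1/2)*0 = -3 + 0 = -3)
h(m, C) = 1 + 9/m (h(m, C) = 9/m + 1 = 1 + 9/m)
L(N) = (9 + N)/N
85*L(64) = 85*((9 + 64)/64) = 85*((1/64)*73) = 85*(73/64) = 6205/64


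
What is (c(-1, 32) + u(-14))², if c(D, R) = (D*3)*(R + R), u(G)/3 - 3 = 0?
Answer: 33489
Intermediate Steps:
u(G) = 9 (u(G) = 9 + 3*0 = 9 + 0 = 9)
c(D, R) = 6*D*R (c(D, R) = (3*D)*(2*R) = 6*D*R)
(c(-1, 32) + u(-14))² = (6*(-1)*32 + 9)² = (-192 + 9)² = (-183)² = 33489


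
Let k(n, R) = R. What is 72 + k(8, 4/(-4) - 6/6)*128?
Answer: -184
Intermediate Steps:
72 + k(8, 4/(-4) - 6/6)*128 = 72 + (4/(-4) - 6/6)*128 = 72 + (4*(-¼) - 6*⅙)*128 = 72 + (-1 - 1)*128 = 72 - 2*128 = 72 - 256 = -184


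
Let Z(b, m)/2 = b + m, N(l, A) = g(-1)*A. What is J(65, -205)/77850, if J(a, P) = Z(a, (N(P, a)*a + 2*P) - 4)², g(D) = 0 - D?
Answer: 3338528/4325 ≈ 771.91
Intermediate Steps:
g(D) = -D
N(l, A) = A (N(l, A) = (-1*(-1))*A = 1*A = A)
Z(b, m) = 2*b + 2*m (Z(b, m) = 2*(b + m) = 2*b + 2*m)
J(a, P) = (-8 + 2*a + 2*a² + 4*P)² (J(a, P) = (2*a + 2*((a*a + 2*P) - 4))² = (2*a + 2*((a² + 2*P) - 4))² = (2*a + 2*(-4 + a² + 2*P))² = (2*a + (-8 + 2*a² + 4*P))² = (-8 + 2*a + 2*a² + 4*P)²)
J(65, -205)/77850 = (4*(-4 + 65 + 65² + 2*(-205))²)/77850 = (4*(-4 + 65 + 4225 - 410)²)*(1/77850) = (4*3876²)*(1/77850) = (4*15023376)*(1/77850) = 60093504*(1/77850) = 3338528/4325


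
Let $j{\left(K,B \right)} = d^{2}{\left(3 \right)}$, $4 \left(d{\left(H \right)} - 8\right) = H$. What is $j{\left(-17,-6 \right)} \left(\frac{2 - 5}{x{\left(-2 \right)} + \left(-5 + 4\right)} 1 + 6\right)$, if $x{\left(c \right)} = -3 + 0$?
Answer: $\frac{33075}{64} \approx 516.8$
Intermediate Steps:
$x{\left(c \right)} = -3$
$d{\left(H \right)} = 8 + \frac{H}{4}$
$j{\left(K,B \right)} = \frac{1225}{16}$ ($j{\left(K,B \right)} = \left(8 + \frac{1}{4} \cdot 3\right)^{2} = \left(8 + \frac{3}{4}\right)^{2} = \left(\frac{35}{4}\right)^{2} = \frac{1225}{16}$)
$j{\left(-17,-6 \right)} \left(\frac{2 - 5}{x{\left(-2 \right)} + \left(-5 + 4\right)} 1 + 6\right) = \frac{1225 \left(\frac{2 - 5}{-3 + \left(-5 + 4\right)} 1 + 6\right)}{16} = \frac{1225 \left(- \frac{3}{-3 - 1} \cdot 1 + 6\right)}{16} = \frac{1225 \left(- \frac{3}{-4} \cdot 1 + 6\right)}{16} = \frac{1225 \left(\left(-3\right) \left(- \frac{1}{4}\right) 1 + 6\right)}{16} = \frac{1225 \left(\frac{3}{4} \cdot 1 + 6\right)}{16} = \frac{1225 \left(\frac{3}{4} + 6\right)}{16} = \frac{1225}{16} \cdot \frac{27}{4} = \frac{33075}{64}$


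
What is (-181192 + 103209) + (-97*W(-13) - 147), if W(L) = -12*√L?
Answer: -78130 + 1164*I*√13 ≈ -78130.0 + 4196.9*I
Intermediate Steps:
(-181192 + 103209) + (-97*W(-13) - 147) = (-181192 + 103209) + (-(-1164)*√(-13) - 147) = -77983 + (-(-1164)*I*√13 - 147) = -77983 + (1164*I*√13 - 147) = -77983 + (-147 + 1164*I*√13) = -78130 + 1164*I*√13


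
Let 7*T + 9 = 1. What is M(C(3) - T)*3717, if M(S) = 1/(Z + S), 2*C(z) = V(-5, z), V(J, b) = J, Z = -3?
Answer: -52038/61 ≈ -853.08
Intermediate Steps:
T = -8/7 (T = -9/7 + (⅐)*1 = -9/7 + ⅐ = -8/7 ≈ -1.1429)
C(z) = -5/2 (C(z) = (½)*(-5) = -5/2)
M(S) = 1/(-3 + S)
M(C(3) - T)*3717 = 3717/(-3 + (-5/2 - 1*(-8/7))) = 3717/(-3 + (-5/2 + 8/7)) = 3717/(-3 - 19/14) = 3717/(-61/14) = -14/61*3717 = -52038/61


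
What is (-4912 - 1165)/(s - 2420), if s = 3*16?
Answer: 6077/2372 ≈ 2.5620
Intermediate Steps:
s = 48
(-4912 - 1165)/(s - 2420) = (-4912 - 1165)/(48 - 2420) = -6077/(-2372) = -6077*(-1/2372) = 6077/2372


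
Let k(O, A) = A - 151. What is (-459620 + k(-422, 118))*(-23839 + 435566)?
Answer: -189251550731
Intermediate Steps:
k(O, A) = -151 + A
(-459620 + k(-422, 118))*(-23839 + 435566) = (-459620 + (-151 + 118))*(-23839 + 435566) = (-459620 - 33)*411727 = -459653*411727 = -189251550731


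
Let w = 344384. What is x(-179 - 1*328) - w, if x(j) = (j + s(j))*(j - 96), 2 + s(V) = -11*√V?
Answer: -37457 + 86229*I*√3 ≈ -37457.0 + 1.4935e+5*I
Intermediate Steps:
s(V) = -2 - 11*√V
x(j) = (-96 + j)*(-2 + j - 11*√j) (x(j) = (j + (-2 - 11*√j))*(j - 96) = (-2 + j - 11*√j)*(-96 + j) = (-96 + j)*(-2 + j - 11*√j))
x(-179 - 1*328) - w = (192 + (-179 - 1*328)² - 98*(-179 - 1*328) - 11*(-179 - 1*328)^(3/2) + 1056*√(-179 - 1*328)) - 1*344384 = (192 + (-179 - 328)² - 98*(-179 - 328) - 11*(-179 - 328)^(3/2) + 1056*√(-179 - 328)) - 344384 = (192 + (-507)² - 98*(-507) - (-72501)*I*√3 + 1056*√(-507)) - 344384 = (192 + 257049 + 49686 - (-72501)*I*√3 + 1056*(13*I*√3)) - 344384 = (192 + 257049 + 49686 + 72501*I*√3 + 13728*I*√3) - 344384 = (306927 + 86229*I*√3) - 344384 = -37457 + 86229*I*√3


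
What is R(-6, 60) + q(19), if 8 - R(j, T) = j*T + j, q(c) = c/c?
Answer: 375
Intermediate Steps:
q(c) = 1
R(j, T) = 8 - j - T*j (R(j, T) = 8 - (j*T + j) = 8 - (T*j + j) = 8 - (j + T*j) = 8 + (-j - T*j) = 8 - j - T*j)
R(-6, 60) + q(19) = (8 - 1*(-6) - 1*60*(-6)) + 1 = (8 + 6 + 360) + 1 = 374 + 1 = 375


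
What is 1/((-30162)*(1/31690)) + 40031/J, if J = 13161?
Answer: 131723822/66160347 ≈ 1.9910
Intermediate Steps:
1/((-30162)*(1/31690)) + 40031/J = 1/((-30162)*(1/31690)) + 40031/13161 = -1/(30162*1/31690) + 40031*(1/13161) = -1/30162*31690 + 40031/13161 = -15845/15081 + 40031/13161 = 131723822/66160347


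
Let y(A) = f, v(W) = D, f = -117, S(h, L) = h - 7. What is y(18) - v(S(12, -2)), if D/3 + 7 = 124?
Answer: -468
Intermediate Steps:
S(h, L) = -7 + h
D = 351 (D = -21 + 3*124 = -21 + 372 = 351)
v(W) = 351
y(A) = -117
y(18) - v(S(12, -2)) = -117 - 1*351 = -117 - 351 = -468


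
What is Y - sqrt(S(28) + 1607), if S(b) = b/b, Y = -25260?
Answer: -25260 - 2*sqrt(402) ≈ -25300.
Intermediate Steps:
S(b) = 1
Y - sqrt(S(28) + 1607) = -25260 - sqrt(1 + 1607) = -25260 - sqrt(1608) = -25260 - 2*sqrt(402)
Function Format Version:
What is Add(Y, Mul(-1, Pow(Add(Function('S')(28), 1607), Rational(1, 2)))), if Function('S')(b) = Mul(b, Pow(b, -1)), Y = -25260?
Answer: Add(-25260, Mul(-2, Pow(402, Rational(1, 2)))) ≈ -25300.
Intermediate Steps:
Function('S')(b) = 1
Add(Y, Mul(-1, Pow(Add(Function('S')(28), 1607), Rational(1, 2)))) = Add(-25260, Mul(-1, Pow(Add(1, 1607), Rational(1, 2)))) = Add(-25260, Mul(-1, Pow(1608, Rational(1, 2)))) = Add(-25260, Mul(-1, Mul(2, Pow(402, Rational(1, 2))))) = Add(-25260, Mul(-2, Pow(402, Rational(1, 2))))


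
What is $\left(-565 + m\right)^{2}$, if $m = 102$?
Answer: $214369$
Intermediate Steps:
$\left(-565 + m\right)^{2} = \left(-565 + 102\right)^{2} = \left(-463\right)^{2} = 214369$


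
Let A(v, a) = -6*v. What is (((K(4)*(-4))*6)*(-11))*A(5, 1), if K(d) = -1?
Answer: 7920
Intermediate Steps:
(((K(4)*(-4))*6)*(-11))*A(5, 1) = ((-1*(-4)*6)*(-11))*(-6*5) = ((4*6)*(-11))*(-30) = (24*(-11))*(-30) = -264*(-30) = 7920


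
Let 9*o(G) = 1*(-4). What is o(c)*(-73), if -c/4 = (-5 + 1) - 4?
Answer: 292/9 ≈ 32.444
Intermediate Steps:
c = 32 (c = -4*((-5 + 1) - 4) = -4*(-4 - 4) = -4*(-8) = 32)
o(G) = -4/9 (o(G) = (1*(-4))/9 = (1/9)*(-4) = -4/9)
o(c)*(-73) = -4/9*(-73) = 292/9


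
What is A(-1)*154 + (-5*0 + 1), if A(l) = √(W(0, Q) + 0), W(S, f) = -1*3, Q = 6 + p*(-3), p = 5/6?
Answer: 1 + 154*I*√3 ≈ 1.0 + 266.74*I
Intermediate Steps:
p = ⅚ (p = 5*(⅙) = ⅚ ≈ 0.83333)
Q = 7/2 (Q = 6 + (⅚)*(-3) = 6 - 5/2 = 7/2 ≈ 3.5000)
W(S, f) = -3
A(l) = I*√3 (A(l) = √(-3 + 0) = √(-3) = I*√3)
A(-1)*154 + (-5*0 + 1) = (I*√3)*154 + (-5*0 + 1) = 154*I*√3 + (0 + 1) = 154*I*√3 + 1 = 1 + 154*I*√3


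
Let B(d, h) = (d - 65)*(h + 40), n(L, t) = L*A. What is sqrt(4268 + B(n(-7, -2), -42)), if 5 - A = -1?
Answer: 3*sqrt(498) ≈ 66.948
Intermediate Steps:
A = 6 (A = 5 - 1*(-1) = 5 + 1 = 6)
n(L, t) = 6*L (n(L, t) = L*6 = 6*L)
B(d, h) = (-65 + d)*(40 + h)
sqrt(4268 + B(n(-7, -2), -42)) = sqrt(4268 + (-2600 - 65*(-42) + 40*(6*(-7)) + (6*(-7))*(-42))) = sqrt(4268 + (-2600 + 2730 + 40*(-42) - 42*(-42))) = sqrt(4268 + (-2600 + 2730 - 1680 + 1764)) = sqrt(4268 + 214) = sqrt(4482) = 3*sqrt(498)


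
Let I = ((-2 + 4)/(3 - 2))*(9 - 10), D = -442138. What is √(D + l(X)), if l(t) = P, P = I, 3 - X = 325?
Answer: 2*I*√110535 ≈ 664.94*I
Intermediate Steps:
X = -322 (X = 3 - 1*325 = 3 - 325 = -322)
I = -2 (I = (2/1)*(-1) = (2*1)*(-1) = 2*(-1) = -2)
P = -2
l(t) = -2
√(D + l(X)) = √(-442138 - 2) = √(-442140) = 2*I*√110535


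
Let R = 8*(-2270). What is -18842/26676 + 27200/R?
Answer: -6673487/3027726 ≈ -2.2041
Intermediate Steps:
R = -18160
-18842/26676 + 27200/R = -18842/26676 + 27200/(-18160) = -18842*1/26676 + 27200*(-1/18160) = -9421/13338 - 340/227 = -6673487/3027726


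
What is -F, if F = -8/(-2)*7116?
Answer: -28464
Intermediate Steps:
F = 28464 (F = -8*(-½)*7116 = 4*7116 = 28464)
-F = -1*28464 = -28464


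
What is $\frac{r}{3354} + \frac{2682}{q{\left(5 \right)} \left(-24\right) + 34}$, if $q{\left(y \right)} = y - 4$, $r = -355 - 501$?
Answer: $\frac{2246717}{8385} \approx 267.94$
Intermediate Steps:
$r = -856$ ($r = -355 - 501 = -856$)
$q{\left(y \right)} = -4 + y$
$\frac{r}{3354} + \frac{2682}{q{\left(5 \right)} \left(-24\right) + 34} = - \frac{856}{3354} + \frac{2682}{\left(-4 + 5\right) \left(-24\right) + 34} = \left(-856\right) \frac{1}{3354} + \frac{2682}{1 \left(-24\right) + 34} = - \frac{428}{1677} + \frac{2682}{-24 + 34} = - \frac{428}{1677} + \frac{2682}{10} = - \frac{428}{1677} + 2682 \cdot \frac{1}{10} = - \frac{428}{1677} + \frac{1341}{5} = \frac{2246717}{8385}$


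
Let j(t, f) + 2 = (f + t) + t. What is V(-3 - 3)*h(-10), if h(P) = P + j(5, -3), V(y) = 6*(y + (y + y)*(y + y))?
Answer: -4140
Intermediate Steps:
j(t, f) = -2 + f + 2*t (j(t, f) = -2 + ((f + t) + t) = -2 + (f + 2*t) = -2 + f + 2*t)
V(y) = 6*y + 24*y² (V(y) = 6*(y + (2*y)*(2*y)) = 6*(y + 4*y²) = 6*y + 24*y²)
h(P) = 5 + P (h(P) = P + (-2 - 3 + 2*5) = P + (-2 - 3 + 10) = P + 5 = 5 + P)
V(-3 - 3)*h(-10) = (6*(-3 - 3)*(1 + 4*(-3 - 3)))*(5 - 10) = (6*(-6)*(1 + 4*(-6)))*(-5) = (6*(-6)*(1 - 24))*(-5) = (6*(-6)*(-23))*(-5) = 828*(-5) = -4140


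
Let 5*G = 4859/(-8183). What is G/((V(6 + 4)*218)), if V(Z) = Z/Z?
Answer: -4859/8919470 ≈ -0.00054476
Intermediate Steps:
G = -4859/40915 (G = (4859/(-8183))/5 = (4859*(-1/8183))/5 = (1/5)*(-4859/8183) = -4859/40915 ≈ -0.11876)
V(Z) = 1
G/((V(6 + 4)*218)) = -4859/(40915*(1*218)) = -4859/40915/218 = -4859/40915*1/218 = -4859/8919470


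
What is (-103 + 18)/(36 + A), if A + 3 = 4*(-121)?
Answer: 85/451 ≈ 0.18847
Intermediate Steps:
A = -487 (A = -3 + 4*(-121) = -3 - 484 = -487)
(-103 + 18)/(36 + A) = (-103 + 18)/(36 - 487) = -85/(-451) = -85*(-1/451) = 85/451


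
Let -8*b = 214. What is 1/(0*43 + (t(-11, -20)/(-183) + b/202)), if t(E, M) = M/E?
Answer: -1626504/231551 ≈ -7.0244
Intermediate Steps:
b = -107/4 (b = -⅛*214 = -107/4 ≈ -26.750)
1/(0*43 + (t(-11, -20)/(-183) + b/202)) = 1/(0*43 + (-20/(-11)/(-183) - 107/4/202)) = 1/(0 + (-20*(-1/11)*(-1/183) - 107/4*1/202)) = 1/(0 + ((20/11)*(-1/183) - 107/808)) = 1/(0 + (-20/2013 - 107/808)) = 1/(0 - 231551/1626504) = 1/(-231551/1626504) = -1626504/231551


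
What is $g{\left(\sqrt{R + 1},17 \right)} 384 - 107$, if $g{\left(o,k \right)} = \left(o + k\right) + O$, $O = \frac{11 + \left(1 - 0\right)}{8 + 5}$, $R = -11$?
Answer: $\frac{88081}{13} + 384 i \sqrt{10} \approx 6775.5 + 1214.3 i$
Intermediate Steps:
$O = \frac{12}{13}$ ($O = \frac{11 + \left(1 + 0\right)}{13} = \left(11 + 1\right) \frac{1}{13} = 12 \cdot \frac{1}{13} = \frac{12}{13} \approx 0.92308$)
$g{\left(o,k \right)} = \frac{12}{13} + k + o$ ($g{\left(o,k \right)} = \left(o + k\right) + \frac{12}{13} = \left(k + o\right) + \frac{12}{13} = \frac{12}{13} + k + o$)
$g{\left(\sqrt{R + 1},17 \right)} 384 - 107 = \left(\frac{12}{13} + 17 + \sqrt{-11 + 1}\right) 384 - 107 = \left(\frac{12}{13} + 17 + \sqrt{-10}\right) 384 - 107 = \left(\frac{12}{13} + 17 + i \sqrt{10}\right) 384 - 107 = \left(\frac{233}{13} + i \sqrt{10}\right) 384 - 107 = \left(\frac{89472}{13} + 384 i \sqrt{10}\right) - 107 = \frac{88081}{13} + 384 i \sqrt{10}$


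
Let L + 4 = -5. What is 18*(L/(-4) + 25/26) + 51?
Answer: 2829/26 ≈ 108.81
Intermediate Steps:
L = -9 (L = -4 - 5 = -9)
18*(L/(-4) + 25/26) + 51 = 18*(-9/(-4) + 25/26) + 51 = 18*(-9*(-1/4) + 25*(1/26)) + 51 = 18*(9/4 + 25/26) + 51 = 18*(167/52) + 51 = 1503/26 + 51 = 2829/26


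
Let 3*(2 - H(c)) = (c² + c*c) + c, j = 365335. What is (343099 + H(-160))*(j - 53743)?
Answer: 101606308232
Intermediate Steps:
H(c) = 2 - 2*c²/3 - c/3 (H(c) = 2 - ((c² + c*c) + c)/3 = 2 - ((c² + c²) + c)/3 = 2 - (2*c² + c)/3 = 2 - (c + 2*c²)/3 = 2 + (-2*c²/3 - c/3) = 2 - 2*c²/3 - c/3)
(343099 + H(-160))*(j - 53743) = (343099 + (2 - ⅔*(-160)² - ⅓*(-160)))*(365335 - 53743) = (343099 + (2 - ⅔*25600 + 160/3))*311592 = (343099 + (2 - 51200/3 + 160/3))*311592 = (343099 - 51034/3)*311592 = (978263/3)*311592 = 101606308232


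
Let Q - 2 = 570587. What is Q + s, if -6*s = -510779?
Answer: 3934313/6 ≈ 6.5572e+5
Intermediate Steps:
Q = 570589 (Q = 2 + 570587 = 570589)
s = 510779/6 (s = -⅙*(-510779) = 510779/6 ≈ 85130.)
Q + s = 570589 + 510779/6 = 3934313/6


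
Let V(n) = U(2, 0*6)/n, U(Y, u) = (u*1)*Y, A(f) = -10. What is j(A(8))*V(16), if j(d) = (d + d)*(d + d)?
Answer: 0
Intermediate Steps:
U(Y, u) = Y*u (U(Y, u) = u*Y = Y*u)
j(d) = 4*d**2 (j(d) = (2*d)*(2*d) = 4*d**2)
V(n) = 0 (V(n) = (2*(0*6))/n = (2*0)/n = 0/n = 0)
j(A(8))*V(16) = (4*(-10)**2)*0 = (4*100)*0 = 400*0 = 0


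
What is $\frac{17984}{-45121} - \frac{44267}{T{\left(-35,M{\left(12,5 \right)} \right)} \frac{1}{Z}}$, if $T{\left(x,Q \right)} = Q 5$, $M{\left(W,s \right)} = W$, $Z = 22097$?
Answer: $- \frac{44135914849819}{2707260} \approx -1.6303 \cdot 10^{7}$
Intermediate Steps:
$T{\left(x,Q \right)} = 5 Q$
$\frac{17984}{-45121} - \frac{44267}{T{\left(-35,M{\left(12,5 \right)} \right)} \frac{1}{Z}} = \frac{17984}{-45121} - \frac{44267}{5 \cdot 12 \cdot \frac{1}{22097}} = 17984 \left(- \frac{1}{45121}\right) - \frac{44267}{60 \cdot \frac{1}{22097}} = - \frac{17984}{45121} - \frac{44267}{\frac{60}{22097}} = - \frac{17984}{45121} - \frac{978167899}{60} = - \frac{44135914849819}{2707260}$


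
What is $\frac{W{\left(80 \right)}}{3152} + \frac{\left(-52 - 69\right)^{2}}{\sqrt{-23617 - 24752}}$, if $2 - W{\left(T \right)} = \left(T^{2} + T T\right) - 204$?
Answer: $- \frac{6297}{1576} - \frac{14641 i \sqrt{48369}}{48369} \approx -3.9956 - 66.571 i$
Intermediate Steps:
$W{\left(T \right)} = 206 - 2 T^{2}$ ($W{\left(T \right)} = 2 - \left(\left(T^{2} + T T\right) - 204\right) = 2 - \left(\left(T^{2} + T^{2}\right) - 204\right) = 2 - \left(2 T^{2} - 204\right) = 2 - \left(-204 + 2 T^{2}\right) = 206 - 2 T^{2}$)
$\frac{W{\left(80 \right)}}{3152} + \frac{\left(-52 - 69\right)^{2}}{\sqrt{-23617 - 24752}} = \frac{206 - 2 \cdot 80^{2}}{3152} + \frac{\left(-52 - 69\right)^{2}}{\sqrt{-23617 - 24752}} = \left(206 - 12800\right) \frac{1}{3152} + \frac{\left(-121\right)^{2}}{\sqrt{-48369}} = \left(206 - 12800\right) \frac{1}{3152} + \frac{14641}{i \sqrt{48369}} = \left(-12594\right) \frac{1}{3152} + 14641 \left(- \frac{i \sqrt{48369}}{48369}\right) = - \frac{6297}{1576} - \frac{14641 i \sqrt{48369}}{48369}$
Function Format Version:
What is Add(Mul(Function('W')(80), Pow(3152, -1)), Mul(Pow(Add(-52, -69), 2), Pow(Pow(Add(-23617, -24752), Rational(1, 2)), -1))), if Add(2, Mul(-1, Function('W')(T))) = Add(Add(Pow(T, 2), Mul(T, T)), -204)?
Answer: Add(Rational(-6297, 1576), Mul(Rational(-14641, 48369), I, Pow(48369, Rational(1, 2)))) ≈ Add(-3.9956, Mul(-66.571, I))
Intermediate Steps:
Function('W')(T) = Add(206, Mul(-2, Pow(T, 2))) (Function('W')(T) = Add(2, Mul(-1, Add(Add(Pow(T, 2), Mul(T, T)), -204))) = Add(2, Mul(-1, Add(Add(Pow(T, 2), Pow(T, 2)), -204))) = Add(2, Mul(-1, Add(Mul(2, Pow(T, 2)), -204))) = Add(2, Mul(-1, Add(-204, Mul(2, Pow(T, 2))))) = Add(2, Add(204, Mul(-2, Pow(T, 2)))) = Add(206, Mul(-2, Pow(T, 2))))
Add(Mul(Function('W')(80), Pow(3152, -1)), Mul(Pow(Add(-52, -69), 2), Pow(Pow(Add(-23617, -24752), Rational(1, 2)), -1))) = Add(Mul(Add(206, Mul(-2, Pow(80, 2))), Pow(3152, -1)), Mul(Pow(Add(-52, -69), 2), Pow(Pow(Add(-23617, -24752), Rational(1, 2)), -1))) = Add(Mul(Add(206, Mul(-2, 6400)), Rational(1, 3152)), Mul(Pow(-121, 2), Pow(Pow(-48369, Rational(1, 2)), -1))) = Add(Mul(Add(206, -12800), Rational(1, 3152)), Mul(14641, Pow(Mul(I, Pow(48369, Rational(1, 2))), -1))) = Add(Mul(-12594, Rational(1, 3152)), Mul(14641, Mul(Rational(-1, 48369), I, Pow(48369, Rational(1, 2))))) = Add(Rational(-6297, 1576), Mul(Rational(-14641, 48369), I, Pow(48369, Rational(1, 2))))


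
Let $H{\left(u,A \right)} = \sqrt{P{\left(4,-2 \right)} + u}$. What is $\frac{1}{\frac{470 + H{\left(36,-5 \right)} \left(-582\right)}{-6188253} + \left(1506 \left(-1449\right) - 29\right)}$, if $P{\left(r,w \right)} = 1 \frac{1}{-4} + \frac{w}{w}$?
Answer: $- \frac{83567084539839934917}{182362013932130071854570214} - \frac{12605471361 \sqrt{3}}{182362013932130071854570214} \approx -4.5825 \cdot 10^{-7}$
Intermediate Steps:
$P{\left(r,w \right)} = \frac{3}{4}$ ($P{\left(r,w \right)} = 1 \left(- \frac{1}{4}\right) + 1 = - \frac{1}{4} + 1 = \frac{3}{4}$)
$H{\left(u,A \right)} = \sqrt{\frac{3}{4} + u}$
$\frac{1}{\frac{470 + H{\left(36,-5 \right)} \left(-582\right)}{-6188253} + \left(1506 \left(-1449\right) - 29\right)} = \frac{1}{\frac{470 + \frac{\sqrt{3 + 4 \cdot 36}}{2} \left(-582\right)}{-6188253} + \left(1506 \left(-1449\right) - 29\right)} = \frac{1}{\left(470 + \frac{\sqrt{3 + 144}}{2} \left(-582\right)\right) \left(- \frac{1}{6188253}\right) - 2182223} = \frac{1}{\left(470 + \frac{\sqrt{147}}{2} \left(-582\right)\right) \left(- \frac{1}{6188253}\right) - 2182223} = \frac{1}{\left(470 + \frac{7 \sqrt{3}}{2} \left(-582\right)\right) \left(- \frac{1}{6188253}\right) - 2182223} = \frac{1}{\left(470 - 2037 \sqrt{3}\right) \left(- \frac{1}{6188253}\right) - 2182223} = \frac{1}{\left(- \frac{470}{6188253} + \frac{679 \sqrt{3}}{2062751}\right) - 2182223} = \frac{1}{- \frac{13504148026889}{6188253} + \frac{679 \sqrt{3}}{2062751}}$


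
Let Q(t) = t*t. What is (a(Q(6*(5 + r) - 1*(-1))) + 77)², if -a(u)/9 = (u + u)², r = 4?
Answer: 108519132775190929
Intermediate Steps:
Q(t) = t²
a(u) = -36*u² (a(u) = -9*(u + u)² = -9*4*u² = -36*u²)
(a(Q(6*(5 + r) - 1*(-1))) + 77)² = (-36*(6*(5 + 4) - 1*(-1))⁴ + 77)² = (-36*(6*9 + 1)⁴ + 77)² = (-36*(54 + 1)⁴ + 77)² = (-36*(55²)² + 77)² = (-36*3025² + 77)² = (-36*9150625 + 77)² = (-329422500 + 77)² = (-329422423)² = 108519132775190929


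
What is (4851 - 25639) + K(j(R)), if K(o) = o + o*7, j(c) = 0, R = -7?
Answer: -20788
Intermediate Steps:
K(o) = 8*o (K(o) = o + 7*o = 8*o)
(4851 - 25639) + K(j(R)) = (4851 - 25639) + 8*0 = -20788 + 0 = -20788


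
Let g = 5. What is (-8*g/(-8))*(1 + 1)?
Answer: 10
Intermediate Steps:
(-8*g/(-8))*(1 + 1) = (-40/(-8))*(1 + 1) = -40*(-1)/8*2 = -8*(-5/8)*2 = 5*2 = 10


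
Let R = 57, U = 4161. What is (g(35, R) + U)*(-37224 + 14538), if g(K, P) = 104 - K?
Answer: -95961780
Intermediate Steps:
(g(35, R) + U)*(-37224 + 14538) = ((104 - 1*35) + 4161)*(-37224 + 14538) = ((104 - 35) + 4161)*(-22686) = (69 + 4161)*(-22686) = 4230*(-22686) = -95961780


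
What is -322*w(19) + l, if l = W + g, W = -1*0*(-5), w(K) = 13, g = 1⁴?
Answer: -4185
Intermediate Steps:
g = 1
W = 0 (W = 0*(-5) = 0)
l = 1 (l = 0 + 1 = 1)
-322*w(19) + l = -322*13 + 1 = -4186 + 1 = -4185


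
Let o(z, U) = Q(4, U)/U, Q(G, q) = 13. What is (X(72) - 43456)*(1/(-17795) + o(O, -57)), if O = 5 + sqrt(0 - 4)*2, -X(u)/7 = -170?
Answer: 9780014272/1014315 ≈ 9642.0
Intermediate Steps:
X(u) = 1190 (X(u) = -7*(-170) = 1190)
O = 5 + 4*I (O = 5 + sqrt(-4)*2 = 5 + (2*I)*2 = 5 + 4*I ≈ 5.0 + 4.0*I)
o(z, U) = 13/U
(X(72) - 43456)*(1/(-17795) + o(O, -57)) = (1190 - 43456)*(1/(-17795) + 13/(-57)) = -42266*(-1/17795 + 13*(-1/57)) = -42266*(-1/17795 - 13/57) = -42266*(-231392/1014315) = 9780014272/1014315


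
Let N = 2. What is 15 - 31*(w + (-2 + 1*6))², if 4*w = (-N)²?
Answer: -760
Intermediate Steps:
w = 1 (w = (-1*2)²/4 = (¼)*(-2)² = (¼)*4 = 1)
15 - 31*(w + (-2 + 1*6))² = 15 - 31*(1 + (-2 + 1*6))² = 15 - 31*(1 + (-2 + 6))² = 15 - 31*(1 + 4)² = 15 - 31*5² = 15 - 31*25 = 15 - 775 = -760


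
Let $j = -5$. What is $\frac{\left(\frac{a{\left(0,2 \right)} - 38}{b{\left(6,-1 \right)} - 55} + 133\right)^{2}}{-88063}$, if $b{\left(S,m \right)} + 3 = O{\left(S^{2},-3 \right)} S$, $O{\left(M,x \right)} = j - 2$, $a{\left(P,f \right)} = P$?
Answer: $- \frac{44475561}{220157500} \approx -0.20202$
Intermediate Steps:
$O{\left(M,x \right)} = -7$ ($O{\left(M,x \right)} = -5 - 2 = -7$)
$b{\left(S,m \right)} = -3 - 7 S$
$\frac{\left(\frac{a{\left(0,2 \right)} - 38}{b{\left(6,-1 \right)} - 55} + 133\right)^{2}}{-88063} = \frac{\left(\frac{0 - 38}{\left(-3 - 42\right) - 55} + 133\right)^{2}}{-88063} = \left(- \frac{38}{\left(-3 - 42\right) - 55} + 133\right)^{2} \left(- \frac{1}{88063}\right) = \left(- \frac{38}{-45 - 55} + 133\right)^{2} \left(- \frac{1}{88063}\right) = \left(- \frac{38}{-100} + 133\right)^{2} \left(- \frac{1}{88063}\right) = \left(\left(-38\right) \left(- \frac{1}{100}\right) + 133\right)^{2} \left(- \frac{1}{88063}\right) = \left(\frac{19}{50} + 133\right)^{2} \left(- \frac{1}{88063}\right) = \left(\frac{6669}{50}\right)^{2} \left(- \frac{1}{88063}\right) = \frac{44475561}{2500} \left(- \frac{1}{88063}\right) = - \frac{44475561}{220157500}$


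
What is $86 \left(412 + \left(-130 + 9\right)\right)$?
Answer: $25026$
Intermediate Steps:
$86 \left(412 + \left(-130 + 9\right)\right) = 86 \left(412 - 121\right) = 86 \cdot 291 = 25026$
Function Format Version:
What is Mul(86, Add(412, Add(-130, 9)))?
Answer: 25026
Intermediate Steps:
Mul(86, Add(412, Add(-130, 9))) = Mul(86, Add(412, -121)) = Mul(86, 291) = 25026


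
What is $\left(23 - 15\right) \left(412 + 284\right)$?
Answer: $5568$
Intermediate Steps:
$\left(23 - 15\right) \left(412 + 284\right) = 8 \cdot 696 = 5568$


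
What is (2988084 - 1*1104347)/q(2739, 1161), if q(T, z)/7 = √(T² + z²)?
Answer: 1883737*√983338/20650098 ≈ 90.458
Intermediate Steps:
q(T, z) = 7*√(T² + z²)
(2988084 - 1*1104347)/q(2739, 1161) = (2988084 - 1*1104347)/((7*√(2739² + 1161²))) = (2988084 - 1104347)/((7*√(7502121 + 1347921))) = 1883737/((7*√8850042)) = 1883737/((7*(3*√983338))) = 1883737/((21*√983338)) = 1883737*(√983338/20650098) = 1883737*√983338/20650098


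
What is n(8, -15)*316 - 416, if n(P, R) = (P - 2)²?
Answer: 10960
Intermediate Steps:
n(P, R) = (-2 + P)²
n(8, -15)*316 - 416 = (-2 + 8)²*316 - 416 = 6²*316 - 416 = 36*316 - 416 = 11376 - 416 = 10960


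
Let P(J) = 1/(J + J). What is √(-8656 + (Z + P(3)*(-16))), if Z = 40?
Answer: 16*I*√303/3 ≈ 92.837*I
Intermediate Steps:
P(J) = 1/(2*J)
√(-8656 + (Z + P(3)*(-16))) = √(-8656 + (40 + ((½)/3)*(-16))) = √(-8656 + (40 + ((½)*(⅓))*(-16))) = √(-8656 + (40 + (⅙)*(-16))) = √(-8656 + (40 - 8/3)) = √(-8656 + 112/3) = √(-25856/3) = 16*I*√303/3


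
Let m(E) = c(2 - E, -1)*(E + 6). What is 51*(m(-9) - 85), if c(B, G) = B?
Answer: -6018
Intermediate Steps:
m(E) = (2 - E)*(6 + E) (m(E) = (2 - E)*(E + 6) = (2 - E)*(6 + E))
51*(m(-9) - 85) = 51*(-(-2 - 9)*(6 - 9) - 85) = 51*(-1*(-11)*(-3) - 85) = 51*(-33 - 85) = 51*(-118) = -6018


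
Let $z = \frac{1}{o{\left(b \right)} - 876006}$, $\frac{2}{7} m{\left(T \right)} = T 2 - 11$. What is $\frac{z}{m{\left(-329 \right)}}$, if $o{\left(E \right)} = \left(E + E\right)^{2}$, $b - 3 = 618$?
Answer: $- \frac{1}{1560745557} \approx -6.4072 \cdot 10^{-10}$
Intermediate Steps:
$b = 621$ ($b = 3 + 618 = 621$)
$m{\left(T \right)} = - \frac{77}{2} + 7 T$ ($m{\left(T \right)} = \frac{7 \left(T 2 - 11\right)}{2} = \frac{7 \left(2 T - 11\right)}{2} = \frac{7 \left(-11 + 2 T\right)}{2} = - \frac{77}{2} + 7 T$)
$o{\left(E \right)} = 4 E^{2}$ ($o{\left(E \right)} = \left(2 E\right)^{2} = 4 E^{2}$)
$z = \frac{1}{666558}$ ($z = \frac{1}{4 \cdot 621^{2} - 876006} = \frac{1}{4 \cdot 385641 - 876006} = \frac{1}{1542564 - 876006} = \frac{1}{666558} \approx 1.5002 \cdot 10^{-6}$)
$\frac{z}{m{\left(-329 \right)}} = \frac{1}{666558 \left(- \frac{77}{2} + 7 \left(-329\right)\right)} = \frac{1}{666558 \left(- \frac{77}{2} - 2303\right)} = \frac{1}{666558 \left(- \frac{4683}{2}\right)} = \frac{1}{666558} \left(- \frac{2}{4683}\right) = - \frac{1}{1560745557}$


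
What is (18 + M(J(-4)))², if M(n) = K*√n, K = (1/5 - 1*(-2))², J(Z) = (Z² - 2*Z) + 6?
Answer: 128346/125 + 4356*√30/25 ≈ 1981.1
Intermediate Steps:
J(Z) = 6 + Z² - 2*Z
K = 121/25 (K = (⅕ + 2)² = (11/5)² = 121/25 ≈ 4.8400)
M(n) = 121*√n/25
(18 + M(J(-4)))² = (18 + 121*√(6 + (-4)² - 2*(-4))/25)² = (18 + 121*√(6 + 16 + 8)/25)² = (18 + 121*√30/25)²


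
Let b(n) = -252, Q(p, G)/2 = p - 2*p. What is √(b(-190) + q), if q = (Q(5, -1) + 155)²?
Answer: √20773 ≈ 144.13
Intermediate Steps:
Q(p, G) = -2*p (Q(p, G) = 2*(p - 2*p) = 2*(-p) = -2*p)
q = 21025 (q = (-2*5 + 155)² = (-10 + 155)² = 145² = 21025)
√(b(-190) + q) = √(-252 + 21025) = √20773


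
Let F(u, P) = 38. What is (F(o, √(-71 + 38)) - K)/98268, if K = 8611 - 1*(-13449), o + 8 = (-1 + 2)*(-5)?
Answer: -11011/49134 ≈ -0.22410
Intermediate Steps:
o = -13 (o = -8 + (-1 + 2)*(-5) = -8 + 1*(-5) = -8 - 5 = -13)
K = 22060 (K = 8611 + 13449 = 22060)
(F(o, √(-71 + 38)) - K)/98268 = (38 - 1*22060)/98268 = (38 - 22060)*(1/98268) = -22022*1/98268 = -11011/49134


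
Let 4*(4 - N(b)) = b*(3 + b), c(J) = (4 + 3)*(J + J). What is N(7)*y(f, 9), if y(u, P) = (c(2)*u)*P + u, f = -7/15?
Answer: 15939/10 ≈ 1593.9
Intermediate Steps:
c(J) = 14*J (c(J) = 7*(2*J) = 14*J)
f = -7/15 (f = -7*1/15 = -7/15 ≈ -0.46667)
N(b) = 4 - b*(3 + b)/4
y(u, P) = u + 28*P*u (y(u, P) = ((14*2)*u)*P + u = (28*u)*P + u = 28*P*u + u = u + 28*P*u)
N(7)*y(f, 9) = (4 - ¾*7 - ¼*7²)*(-7*(1 + 28*9)/15) = (4 - 21/4 - ¼*49)*(-7*(1 + 252)/15) = (4 - 21/4 - 49/4)*(-7/15*253) = -27/2*(-1771/15) = 15939/10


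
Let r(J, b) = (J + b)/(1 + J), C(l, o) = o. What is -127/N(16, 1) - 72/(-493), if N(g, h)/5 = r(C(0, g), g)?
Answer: -1052867/78880 ≈ -13.348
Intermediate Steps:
r(J, b) = (J + b)/(1 + J)
N(g, h) = 10*g/(1 + g) (N(g, h) = 5*((g + g)/(1 + g)) = 5*((2*g)/(1 + g)) = 5*(2*g/(1 + g)) = 10*g/(1 + g))
-127/N(16, 1) - 72/(-493) = -127/(10*16/(1 + 16)) - 72/(-493) = -127/(10*16/17) - 72*(-1/493) = -127/(10*16*(1/17)) + 72/493 = -127/160/17 + 72/493 = -127*17/160 + 72/493 = -2159/160 + 72/493 = -1052867/78880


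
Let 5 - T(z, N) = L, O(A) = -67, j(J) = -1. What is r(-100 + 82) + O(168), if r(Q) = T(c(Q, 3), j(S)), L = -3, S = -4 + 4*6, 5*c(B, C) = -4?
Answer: -59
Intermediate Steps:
c(B, C) = -⅘ (c(B, C) = (⅕)*(-4) = -⅘)
S = 20 (S = -4 + 24 = 20)
T(z, N) = 8 (T(z, N) = 5 - 1*(-3) = 5 + 3 = 8)
r(Q) = 8
r(-100 + 82) + O(168) = 8 - 67 = -59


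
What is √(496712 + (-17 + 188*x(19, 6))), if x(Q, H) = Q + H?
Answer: √501395 ≈ 708.09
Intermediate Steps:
x(Q, H) = H + Q
√(496712 + (-17 + 188*x(19, 6))) = √(496712 + (-17 + 188*(6 + 19))) = √(496712 + (-17 + 188*25)) = √(496712 + (-17 + 4700)) = √(496712 + 4683) = √501395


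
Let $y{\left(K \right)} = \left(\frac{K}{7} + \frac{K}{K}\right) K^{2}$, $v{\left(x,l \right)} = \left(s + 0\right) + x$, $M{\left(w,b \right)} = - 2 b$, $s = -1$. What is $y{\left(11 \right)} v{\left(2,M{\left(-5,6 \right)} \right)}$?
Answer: $\frac{2178}{7} \approx 311.14$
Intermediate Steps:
$v{\left(x,l \right)} = -1 + x$ ($v{\left(x,l \right)} = \left(-1 + 0\right) + x = -1 + x$)
$y{\left(K \right)} = K^{2} \left(1 + \frac{K}{7}\right)$ ($y{\left(K \right)} = \left(K \frac{1}{7} + 1\right) K^{2} = \left(\frac{K}{7} + 1\right) K^{2} = \left(1 + \frac{K}{7}\right) K^{2} = K^{2} \left(1 + \frac{K}{7}\right)$)
$y{\left(11 \right)} v{\left(2,M{\left(-5,6 \right)} \right)} = \frac{11^{2} \left(7 + 11\right)}{7} \left(-1 + 2\right) = \frac{1}{7} \cdot 121 \cdot 18 \cdot 1 = \frac{2178}{7} \cdot 1 = \frac{2178}{7}$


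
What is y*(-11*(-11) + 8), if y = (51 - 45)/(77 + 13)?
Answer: 43/5 ≈ 8.6000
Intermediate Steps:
y = 1/15 (y = 6/90 = 6*(1/90) = 1/15 ≈ 0.066667)
y*(-11*(-11) + 8) = (-11*(-11) + 8)/15 = (121 + 8)/15 = (1/15)*129 = 43/5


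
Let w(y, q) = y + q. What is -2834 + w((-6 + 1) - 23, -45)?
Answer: -2907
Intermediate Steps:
w(y, q) = q + y
-2834 + w((-6 + 1) - 23, -45) = -2834 + (-45 + ((-6 + 1) - 23)) = -2834 + (-45 + (-5 - 23)) = -2834 + (-45 - 28) = -2834 - 73 = -2907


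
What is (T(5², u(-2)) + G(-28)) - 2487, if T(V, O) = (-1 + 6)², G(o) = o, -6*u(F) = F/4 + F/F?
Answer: -2490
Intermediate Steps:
u(F) = -⅙ - F/24 (u(F) = -(F/4 + F/F)/6 = -(F*(¼) + 1)/6 = -(F/4 + 1)/6 = -(1 + F/4)/6 = -⅙ - F/24)
T(V, O) = 25 (T(V, O) = 5² = 25)
(T(5², u(-2)) + G(-28)) - 2487 = (25 - 28) - 2487 = -3 - 2487 = -2490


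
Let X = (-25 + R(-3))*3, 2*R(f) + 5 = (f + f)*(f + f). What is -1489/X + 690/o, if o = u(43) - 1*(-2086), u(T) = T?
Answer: 6379492/121353 ≈ 52.570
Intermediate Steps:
R(f) = -5/2 + 2*f² (R(f) = -5/2 + ((f + f)*(f + f))/2 = -5/2 + ((2*f)*(2*f))/2 = -5/2 + (4*f²)/2 = -5/2 + 2*f²)
o = 2129 (o = 43 - 1*(-2086) = 43 + 2086 = 2129)
X = -57/2 (X = (-25 + (-5/2 + 2*(-3)²))*3 = (-25 + (-5/2 + 2*9))*3 = (-25 + (-5/2 + 18))*3 = (-25 + 31/2)*3 = -19/2*3 = -57/2 ≈ -28.500)
-1489/X + 690/o = -1489/(-57/2) + 690/2129 = -1489*(-2/57) + 690*(1/2129) = 2978/57 + 690/2129 = 6379492/121353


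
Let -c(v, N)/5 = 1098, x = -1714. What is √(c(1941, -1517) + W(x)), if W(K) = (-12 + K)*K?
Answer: √2952874 ≈ 1718.4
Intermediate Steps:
W(K) = K*(-12 + K)
c(v, N) = -5490 (c(v, N) = -5*1098 = -5490)
√(c(1941, -1517) + W(x)) = √(-5490 - 1714*(-12 - 1714)) = √(-5490 - 1714*(-1726)) = √(-5490 + 2958364) = √2952874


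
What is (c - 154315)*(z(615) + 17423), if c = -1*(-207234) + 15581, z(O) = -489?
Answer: 1159979000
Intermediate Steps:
c = 222815 (c = 207234 + 15581 = 222815)
(c - 154315)*(z(615) + 17423) = (222815 - 154315)*(-489 + 17423) = 68500*16934 = 1159979000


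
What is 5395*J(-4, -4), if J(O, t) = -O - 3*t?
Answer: 86320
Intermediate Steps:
5395*J(-4, -4) = 5395*(-1*(-4) - 3*(-4)) = 5395*(4 + 12) = 5395*16 = 86320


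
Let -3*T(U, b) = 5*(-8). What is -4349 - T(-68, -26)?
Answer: -13087/3 ≈ -4362.3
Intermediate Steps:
T(U, b) = 40/3 (T(U, b) = -5*(-8)/3 = -⅓*(-40) = 40/3)
-4349 - T(-68, -26) = -4349 - 1*40/3 = -4349 - 40/3 = -13087/3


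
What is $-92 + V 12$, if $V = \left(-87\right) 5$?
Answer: $-5312$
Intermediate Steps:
$V = -435$
$-92 + V 12 = -92 - 5220 = -5312$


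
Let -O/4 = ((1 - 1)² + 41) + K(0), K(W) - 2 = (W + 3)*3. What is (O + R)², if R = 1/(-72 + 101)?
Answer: 36372961/841 ≈ 43250.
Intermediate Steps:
K(W) = 11 + 3*W (K(W) = 2 + (W + 3)*3 = 2 + (3 + W)*3 = 2 + (9 + 3*W) = 11 + 3*W)
O = -208 (O = -4*(((1 - 1)² + 41) + (11 + 3*0)) = -4*((0² + 41) + (11 + 0)) = -4*((0 + 41) + 11) = -4*(41 + 11) = -4*52 = -208)
R = 1/29 ≈ 0.034483
(O + R)² = (-208 + 1/29)² = (-6031/29)² = 36372961/841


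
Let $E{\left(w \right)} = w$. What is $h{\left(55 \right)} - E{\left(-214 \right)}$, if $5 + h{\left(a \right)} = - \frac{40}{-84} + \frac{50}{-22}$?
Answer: $\frac{47864}{231} \approx 207.2$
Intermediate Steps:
$h{\left(a \right)} = - \frac{1570}{231}$ ($h{\left(a \right)} = -5 + \left(- \frac{40}{-84} + \frac{50}{-22}\right) = -5 + \left(\left(-40\right) \left(- \frac{1}{84}\right) + 50 \left(- \frac{1}{22}\right)\right) = -5 + \left(\frac{10}{21} - \frac{25}{11}\right) = -5 - \frac{415}{231} = - \frac{1570}{231}$)
$h{\left(55 \right)} - E{\left(-214 \right)} = - \frac{1570}{231} - -214 = - \frac{1570}{231} + 214 = \frac{47864}{231}$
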